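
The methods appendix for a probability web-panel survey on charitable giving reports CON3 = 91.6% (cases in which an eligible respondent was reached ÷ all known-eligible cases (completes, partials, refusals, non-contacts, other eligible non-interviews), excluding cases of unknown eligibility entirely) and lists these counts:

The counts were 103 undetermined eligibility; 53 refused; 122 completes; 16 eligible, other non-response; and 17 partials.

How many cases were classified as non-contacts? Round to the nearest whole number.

19

Numerator = 122 + 17 + 53 + 16 = 208
CON3 = 208 / D = 0.916
D = 208 / 0.916 = 227.1
Rest of base = 208
non-contacts = 227.1 − 208 ≈ 19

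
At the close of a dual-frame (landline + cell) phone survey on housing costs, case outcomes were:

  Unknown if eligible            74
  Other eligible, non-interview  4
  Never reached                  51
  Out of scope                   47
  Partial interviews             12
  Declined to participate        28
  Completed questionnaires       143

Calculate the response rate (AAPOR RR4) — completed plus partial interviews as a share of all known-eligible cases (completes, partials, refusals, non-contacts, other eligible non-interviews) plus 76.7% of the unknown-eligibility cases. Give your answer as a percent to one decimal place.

Numerator → 143 + 12 = 155
Eligible (known) → 143 + 12 + 28 + 51 + 4 = 238
e × U → 0.7670 × 74 = 56.76
Base → 238 + 56.76 = 294.76
RR4 = 155 / 294.76 = 0.5259

52.6%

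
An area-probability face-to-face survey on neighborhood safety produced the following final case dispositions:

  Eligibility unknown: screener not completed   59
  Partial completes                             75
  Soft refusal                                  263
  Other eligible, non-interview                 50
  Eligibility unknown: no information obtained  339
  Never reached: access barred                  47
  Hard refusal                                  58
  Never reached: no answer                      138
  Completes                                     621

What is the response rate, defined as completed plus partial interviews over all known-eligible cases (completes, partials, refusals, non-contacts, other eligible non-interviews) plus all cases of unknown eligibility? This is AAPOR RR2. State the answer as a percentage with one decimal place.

Refusal or break-off = 58 + 263 = 321
No contact after all attempts = 138 + 47 = 185
Undetermined eligibility = 59 + 339 = 398
Numerator: 621 + 75 = 696
Base: 621 + 75 + 321 + 185 + 50 + 398 = 1650
RR2 = 696 / 1650 = 0.4218

42.2%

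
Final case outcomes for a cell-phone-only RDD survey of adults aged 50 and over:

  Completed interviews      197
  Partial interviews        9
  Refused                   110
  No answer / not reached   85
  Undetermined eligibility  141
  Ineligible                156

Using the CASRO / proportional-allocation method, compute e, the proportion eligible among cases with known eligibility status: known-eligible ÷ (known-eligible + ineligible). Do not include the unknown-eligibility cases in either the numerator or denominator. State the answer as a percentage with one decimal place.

Known eligible: 197 + 9 + 110 + 85 = 401
e = 401 / (401 + 156) = 401 / 557 = 0.7199

72.0%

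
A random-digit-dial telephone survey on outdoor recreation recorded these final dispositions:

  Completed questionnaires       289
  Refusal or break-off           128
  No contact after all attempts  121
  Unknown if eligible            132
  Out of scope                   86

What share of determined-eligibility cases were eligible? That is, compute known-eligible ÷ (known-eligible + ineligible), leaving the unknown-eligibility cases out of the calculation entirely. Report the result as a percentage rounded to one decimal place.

Eligible (known) = 289 + 128 + 121 = 538
e = 538 / (538 + 86) = 538 / 624 = 0.8622

86.2%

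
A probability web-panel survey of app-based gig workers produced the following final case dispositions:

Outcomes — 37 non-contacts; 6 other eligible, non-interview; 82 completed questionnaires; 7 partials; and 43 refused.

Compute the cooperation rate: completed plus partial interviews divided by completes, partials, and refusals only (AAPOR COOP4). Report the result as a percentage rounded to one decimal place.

67.4%

Num → 82 + 7 = 89
Denominator → 82 + 7 + 43 = 132
COOP4 = 89 / 132 = 0.6742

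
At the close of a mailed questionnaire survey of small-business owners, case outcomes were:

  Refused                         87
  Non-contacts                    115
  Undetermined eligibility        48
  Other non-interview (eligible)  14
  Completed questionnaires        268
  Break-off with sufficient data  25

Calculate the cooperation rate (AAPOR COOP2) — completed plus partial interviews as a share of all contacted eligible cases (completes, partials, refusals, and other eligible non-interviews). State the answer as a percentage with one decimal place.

74.4%

Top → 268 + 25 = 293
Denom → 268 + 25 + 87 + 14 = 394
COOP2 = 293 / 394 = 0.7437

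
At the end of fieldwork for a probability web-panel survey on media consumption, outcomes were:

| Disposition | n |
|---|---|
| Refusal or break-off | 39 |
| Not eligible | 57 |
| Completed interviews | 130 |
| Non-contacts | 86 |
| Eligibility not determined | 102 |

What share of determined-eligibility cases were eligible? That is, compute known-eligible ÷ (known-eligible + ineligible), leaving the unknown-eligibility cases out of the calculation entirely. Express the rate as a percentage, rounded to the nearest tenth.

81.7%

Known eligible → 130 + 39 + 86 = 255
e = 255 / (255 + 57) = 255 / 312 = 0.8173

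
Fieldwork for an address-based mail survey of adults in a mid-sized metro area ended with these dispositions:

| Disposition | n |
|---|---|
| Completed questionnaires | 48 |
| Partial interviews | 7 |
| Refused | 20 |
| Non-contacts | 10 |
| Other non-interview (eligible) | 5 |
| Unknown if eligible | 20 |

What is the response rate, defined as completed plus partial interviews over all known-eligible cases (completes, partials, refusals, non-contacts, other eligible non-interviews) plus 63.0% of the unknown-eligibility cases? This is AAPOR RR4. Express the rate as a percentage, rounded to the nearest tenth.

53.6%

Num = 48 + 7 = 55
Determined eligible = 48 + 7 + 20 + 10 + 5 = 90
Estimated eligible among unknowns = 0.6300 × 20 = 12.60
Base = 90 + 12.60 = 102.60
RR4 = 55 / 102.60 = 0.5361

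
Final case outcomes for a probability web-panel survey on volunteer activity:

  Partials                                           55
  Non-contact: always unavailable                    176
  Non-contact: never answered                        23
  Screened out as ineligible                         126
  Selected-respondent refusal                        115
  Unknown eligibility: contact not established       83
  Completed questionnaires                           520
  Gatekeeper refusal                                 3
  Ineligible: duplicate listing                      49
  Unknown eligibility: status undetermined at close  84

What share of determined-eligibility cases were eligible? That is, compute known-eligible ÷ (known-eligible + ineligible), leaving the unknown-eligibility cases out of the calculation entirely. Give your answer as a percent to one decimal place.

83.6%

Refused = 3 + 115 = 118
No contact after all attempts = 23 + 176 = 199
Unknown if eligible = 83 + 84 = 167
Out of scope = 126 + 49 = 175
Eligible (known) → 520 + 55 + 118 + 199 = 892
e = 892 / (892 + 175) = 892 / 1067 = 0.8360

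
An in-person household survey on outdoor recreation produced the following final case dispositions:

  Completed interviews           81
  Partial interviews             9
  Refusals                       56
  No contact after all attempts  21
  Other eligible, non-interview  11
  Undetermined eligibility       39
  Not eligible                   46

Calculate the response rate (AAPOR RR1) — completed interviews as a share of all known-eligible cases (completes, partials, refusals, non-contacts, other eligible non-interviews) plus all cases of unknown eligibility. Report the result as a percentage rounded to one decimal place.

Top → 81
Base → 81 + 9 + 56 + 21 + 11 + 39 = 217
RR1 = 81 / 217 = 0.3733

37.3%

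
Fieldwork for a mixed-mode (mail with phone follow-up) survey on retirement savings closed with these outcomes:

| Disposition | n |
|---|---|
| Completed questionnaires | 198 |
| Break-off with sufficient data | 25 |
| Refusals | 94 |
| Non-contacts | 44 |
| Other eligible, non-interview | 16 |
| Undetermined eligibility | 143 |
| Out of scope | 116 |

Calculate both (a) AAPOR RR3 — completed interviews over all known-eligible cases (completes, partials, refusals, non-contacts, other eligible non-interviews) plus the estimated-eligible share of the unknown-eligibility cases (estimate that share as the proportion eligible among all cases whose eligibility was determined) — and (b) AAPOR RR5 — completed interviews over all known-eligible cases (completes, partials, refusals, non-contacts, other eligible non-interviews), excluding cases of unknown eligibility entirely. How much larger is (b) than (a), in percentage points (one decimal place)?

11.8

Num = 198
Determined eligible = 198 + 25 + 94 + 44 + 16 = 377
e = 377 / (377 + 116) = 377 / 493 = 0.7647
Estimated eligible among unknowns = 0.7647 × 143 = 109.35
Base = 377 + 109.35 = 486.35
RR3 = 198 / 486.35 = 0.4071
Base = 198 + 25 + 94 + 44 + 16 = 377
RR5 = 198 / 377 = 0.5252
Difference = 52.52 − 40.71 = 11.81 percentage points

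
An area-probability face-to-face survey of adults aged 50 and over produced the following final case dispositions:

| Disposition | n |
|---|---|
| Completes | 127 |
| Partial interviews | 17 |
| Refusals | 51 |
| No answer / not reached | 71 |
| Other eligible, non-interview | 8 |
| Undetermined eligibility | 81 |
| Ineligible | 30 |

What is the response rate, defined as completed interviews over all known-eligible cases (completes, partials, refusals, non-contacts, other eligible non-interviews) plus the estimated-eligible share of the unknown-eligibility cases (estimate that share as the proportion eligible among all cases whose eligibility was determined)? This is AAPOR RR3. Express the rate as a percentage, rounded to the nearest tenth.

Numerator: 127
Determined eligible: 127 + 17 + 51 + 71 + 8 = 274
e = 274 / (274 + 30) = 274 / 304 = 0.9013
Eligible share of unknowns: 0.9013 × 81 = 73.01
Denominator: 274 + 73.01 = 347.01
RR3 = 127 / 347.01 = 0.3660

36.6%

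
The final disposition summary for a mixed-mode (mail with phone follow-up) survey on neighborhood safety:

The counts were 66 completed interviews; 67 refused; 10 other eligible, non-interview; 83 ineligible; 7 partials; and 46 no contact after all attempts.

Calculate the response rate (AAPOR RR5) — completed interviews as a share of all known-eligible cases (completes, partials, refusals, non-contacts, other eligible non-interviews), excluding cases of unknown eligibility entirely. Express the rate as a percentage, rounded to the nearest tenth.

33.7%

Top = 66
Denominator = 66 + 7 + 67 + 46 + 10 = 196
RR5 = 66 / 196 = 0.3367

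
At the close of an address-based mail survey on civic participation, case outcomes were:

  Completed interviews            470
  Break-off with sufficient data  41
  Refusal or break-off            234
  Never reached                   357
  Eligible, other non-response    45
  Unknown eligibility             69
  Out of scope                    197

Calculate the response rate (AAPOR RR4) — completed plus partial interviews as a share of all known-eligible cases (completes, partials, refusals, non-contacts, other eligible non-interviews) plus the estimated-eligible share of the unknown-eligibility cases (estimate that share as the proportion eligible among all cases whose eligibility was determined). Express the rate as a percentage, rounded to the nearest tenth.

Numerator = 470 + 41 = 511
Determined eligible = 470 + 41 + 234 + 357 + 45 = 1147
e = 1147 / (1147 + 197) = 1147 / 1344 = 0.8534
e × U = 0.8534 × 69 = 58.88
Denominator = 1147 + 58.88 = 1205.88
RR4 = 511 / 1205.88 = 0.4238

42.4%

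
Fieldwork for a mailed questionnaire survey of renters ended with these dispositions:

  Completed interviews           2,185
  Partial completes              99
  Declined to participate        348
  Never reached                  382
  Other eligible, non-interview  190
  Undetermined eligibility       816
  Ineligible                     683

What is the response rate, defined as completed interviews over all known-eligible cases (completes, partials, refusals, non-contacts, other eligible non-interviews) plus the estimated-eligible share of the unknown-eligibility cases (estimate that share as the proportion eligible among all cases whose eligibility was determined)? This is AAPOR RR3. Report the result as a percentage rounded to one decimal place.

Numerator: 2185
Eligible (known): 2185 + 99 + 348 + 382 + 190 = 3204
e = 3204 / (3204 + 683) = 3204 / 3887 = 0.8243
Estimated eligible among unknowns: 0.8243 × 816 = 672.63
Denominator: 3204 + 672.63 = 3876.63
RR3 = 2185 / 3876.63 = 0.5636

56.4%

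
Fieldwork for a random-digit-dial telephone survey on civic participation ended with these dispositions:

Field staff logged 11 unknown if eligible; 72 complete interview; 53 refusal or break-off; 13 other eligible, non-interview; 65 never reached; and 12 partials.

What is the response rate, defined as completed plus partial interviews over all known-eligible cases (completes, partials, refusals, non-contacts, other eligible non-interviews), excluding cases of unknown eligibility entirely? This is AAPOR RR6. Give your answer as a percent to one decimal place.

Numerator: 72 + 12 = 84
Base: 72 + 12 + 53 + 65 + 13 = 215
RR6 = 84 / 215 = 0.3907

39.1%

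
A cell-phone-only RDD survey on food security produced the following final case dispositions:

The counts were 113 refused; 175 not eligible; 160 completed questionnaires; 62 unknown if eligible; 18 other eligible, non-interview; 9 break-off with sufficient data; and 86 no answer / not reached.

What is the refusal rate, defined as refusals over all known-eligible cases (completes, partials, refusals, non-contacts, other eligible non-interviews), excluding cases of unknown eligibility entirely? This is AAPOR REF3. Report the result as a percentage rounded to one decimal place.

29.3%

Top = 113
Denom = 160 + 9 + 113 + 86 + 18 = 386
REF3 = 113 / 386 = 0.2927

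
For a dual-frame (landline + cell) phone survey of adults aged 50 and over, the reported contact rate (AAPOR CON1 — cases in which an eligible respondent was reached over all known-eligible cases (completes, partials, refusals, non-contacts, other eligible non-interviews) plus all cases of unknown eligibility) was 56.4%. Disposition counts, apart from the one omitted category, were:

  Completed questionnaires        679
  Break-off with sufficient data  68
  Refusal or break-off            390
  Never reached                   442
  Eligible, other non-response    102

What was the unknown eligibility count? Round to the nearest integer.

Num → 679 + 68 + 390 + 102 = 1239
CON1 = 1239 / D = 0.564
D = 1239 / 0.564 = 2196.8
Other denominator terms total 1681
unknown eligibility = 2196.8 − 1681 ≈ 516

516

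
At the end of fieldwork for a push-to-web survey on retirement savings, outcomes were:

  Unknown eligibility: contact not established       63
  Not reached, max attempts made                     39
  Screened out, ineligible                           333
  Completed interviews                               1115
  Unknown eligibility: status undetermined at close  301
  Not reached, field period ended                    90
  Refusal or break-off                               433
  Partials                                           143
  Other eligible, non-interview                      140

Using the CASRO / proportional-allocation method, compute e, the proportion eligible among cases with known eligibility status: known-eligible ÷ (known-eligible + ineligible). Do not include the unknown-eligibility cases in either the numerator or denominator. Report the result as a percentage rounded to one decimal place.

Never reached = 90 + 39 = 129
Eligibility not determined = 63 + 301 = 364
Eligible (known): 1115 + 143 + 433 + 129 + 140 = 1960
e = 1960 / (1960 + 333) = 1960 / 2293 = 0.8548

85.5%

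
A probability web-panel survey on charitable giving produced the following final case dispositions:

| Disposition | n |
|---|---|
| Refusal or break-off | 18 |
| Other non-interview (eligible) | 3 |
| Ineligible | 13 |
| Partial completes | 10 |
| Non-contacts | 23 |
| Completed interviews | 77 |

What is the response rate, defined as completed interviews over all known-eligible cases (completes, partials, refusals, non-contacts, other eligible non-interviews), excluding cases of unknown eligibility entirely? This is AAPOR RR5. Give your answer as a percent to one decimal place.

Top = 77
Base = 77 + 10 + 18 + 23 + 3 = 131
RR5 = 77 / 131 = 0.5878

58.8%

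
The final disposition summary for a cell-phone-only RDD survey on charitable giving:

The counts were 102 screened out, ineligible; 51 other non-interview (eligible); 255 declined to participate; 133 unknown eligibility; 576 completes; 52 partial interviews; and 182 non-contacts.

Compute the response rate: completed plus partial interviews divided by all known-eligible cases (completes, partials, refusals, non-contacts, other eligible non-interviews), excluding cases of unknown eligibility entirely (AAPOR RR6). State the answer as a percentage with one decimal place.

Numerator = 576 + 52 = 628
Base = 576 + 52 + 255 + 182 + 51 = 1116
RR6 = 628 / 1116 = 0.5627

56.3%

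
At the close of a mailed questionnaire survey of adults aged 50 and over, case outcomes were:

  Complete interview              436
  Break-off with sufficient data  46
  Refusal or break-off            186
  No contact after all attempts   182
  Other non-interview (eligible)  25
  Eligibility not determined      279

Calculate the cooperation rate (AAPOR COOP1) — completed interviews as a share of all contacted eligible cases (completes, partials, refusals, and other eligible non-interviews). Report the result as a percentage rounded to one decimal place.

62.9%

Numerator → 436
Denom → 436 + 46 + 186 + 25 = 693
COOP1 = 436 / 693 = 0.6291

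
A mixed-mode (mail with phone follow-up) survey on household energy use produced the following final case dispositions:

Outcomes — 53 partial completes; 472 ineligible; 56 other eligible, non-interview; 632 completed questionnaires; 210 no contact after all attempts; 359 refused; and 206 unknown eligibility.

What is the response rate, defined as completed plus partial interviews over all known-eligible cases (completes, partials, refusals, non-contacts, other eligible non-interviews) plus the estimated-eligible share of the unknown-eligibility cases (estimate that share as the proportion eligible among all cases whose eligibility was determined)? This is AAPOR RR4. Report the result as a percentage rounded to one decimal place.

Numerator → 632 + 53 = 685
Determined eligible → 632 + 53 + 359 + 210 + 56 = 1310
e = 1310 / (1310 + 472) = 1310 / 1782 = 0.7351
e × U → 0.7351 × 206 = 151.43
Base → 1310 + 151.43 = 1461.43
RR4 = 685 / 1461.43 = 0.4687

46.9%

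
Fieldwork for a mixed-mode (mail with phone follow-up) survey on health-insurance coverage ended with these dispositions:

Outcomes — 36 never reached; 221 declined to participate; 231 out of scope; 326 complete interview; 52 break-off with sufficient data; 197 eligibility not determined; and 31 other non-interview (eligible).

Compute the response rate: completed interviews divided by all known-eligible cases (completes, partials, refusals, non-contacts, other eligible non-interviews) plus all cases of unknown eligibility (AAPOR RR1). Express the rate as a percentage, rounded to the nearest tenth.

37.8%

Num → 326
Denominator → 326 + 52 + 221 + 36 + 31 + 197 = 863
RR1 = 326 / 863 = 0.3778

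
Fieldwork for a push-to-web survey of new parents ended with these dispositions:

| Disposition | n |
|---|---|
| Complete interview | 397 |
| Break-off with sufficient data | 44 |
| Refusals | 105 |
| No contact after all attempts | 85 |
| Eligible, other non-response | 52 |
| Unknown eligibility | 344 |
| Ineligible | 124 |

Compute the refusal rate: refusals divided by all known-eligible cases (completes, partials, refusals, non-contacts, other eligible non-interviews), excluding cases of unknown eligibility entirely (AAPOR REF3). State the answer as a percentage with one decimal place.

15.4%

Top: 105
Denominator: 397 + 44 + 105 + 85 + 52 = 683
REF3 = 105 / 683 = 0.1537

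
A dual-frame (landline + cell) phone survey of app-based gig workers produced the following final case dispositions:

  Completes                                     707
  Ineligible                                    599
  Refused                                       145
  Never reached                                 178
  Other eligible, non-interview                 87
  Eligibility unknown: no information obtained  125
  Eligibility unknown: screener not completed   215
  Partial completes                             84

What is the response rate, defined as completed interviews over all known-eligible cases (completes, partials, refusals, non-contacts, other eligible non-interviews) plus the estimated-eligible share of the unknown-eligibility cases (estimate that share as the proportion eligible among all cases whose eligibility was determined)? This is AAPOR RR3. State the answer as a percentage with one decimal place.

49.5%

Undetermined eligibility = 215 + 125 = 340
Num = 707
Eligible (known) = 707 + 84 + 145 + 178 + 87 = 1201
e = 1201 / (1201 + 599) = 1201 / 1800 = 0.6672
e × U = 0.6672 × 340 = 226.85
Denominator = 1201 + 226.85 = 1427.85
RR3 = 707 / 1427.85 = 0.4952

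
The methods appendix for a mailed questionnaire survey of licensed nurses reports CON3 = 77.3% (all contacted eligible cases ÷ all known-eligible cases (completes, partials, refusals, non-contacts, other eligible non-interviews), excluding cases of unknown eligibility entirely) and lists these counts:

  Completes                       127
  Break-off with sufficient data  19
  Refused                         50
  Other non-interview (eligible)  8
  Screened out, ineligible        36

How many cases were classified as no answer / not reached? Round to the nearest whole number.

Num → 127 + 19 + 50 + 8 = 204
CON3 = 204 / D = 0.773
D = 204 / 0.773 = 263.9
Remaining denominator categories sum to 204
no answer / not reached = 263.9 − 204 ≈ 60

60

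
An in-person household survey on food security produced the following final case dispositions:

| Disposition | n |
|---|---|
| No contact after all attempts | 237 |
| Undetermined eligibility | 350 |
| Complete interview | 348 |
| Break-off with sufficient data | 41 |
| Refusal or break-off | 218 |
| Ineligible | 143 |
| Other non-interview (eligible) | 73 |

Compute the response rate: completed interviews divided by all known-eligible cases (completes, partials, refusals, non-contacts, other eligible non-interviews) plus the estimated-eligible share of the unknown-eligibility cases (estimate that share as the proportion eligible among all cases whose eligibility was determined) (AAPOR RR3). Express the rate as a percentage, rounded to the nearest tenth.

28.5%

Num → 348
Determined eligible → 348 + 41 + 218 + 237 + 73 = 917
e = 917 / (917 + 143) = 917 / 1060 = 0.8651
Eligible share of unknowns → 0.8651 × 350 = 302.78
Denominator → 917 + 302.78 = 1219.78
RR3 = 348 / 1219.78 = 0.2853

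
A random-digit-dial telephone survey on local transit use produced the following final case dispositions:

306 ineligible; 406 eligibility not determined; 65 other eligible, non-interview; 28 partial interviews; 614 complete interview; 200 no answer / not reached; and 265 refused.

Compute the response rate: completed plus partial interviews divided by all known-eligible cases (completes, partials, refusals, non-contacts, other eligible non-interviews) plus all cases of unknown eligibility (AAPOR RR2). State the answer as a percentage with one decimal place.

Numerator = 614 + 28 = 642
Denom = 614 + 28 + 265 + 200 + 65 + 406 = 1578
RR2 = 642 / 1578 = 0.4068

40.7%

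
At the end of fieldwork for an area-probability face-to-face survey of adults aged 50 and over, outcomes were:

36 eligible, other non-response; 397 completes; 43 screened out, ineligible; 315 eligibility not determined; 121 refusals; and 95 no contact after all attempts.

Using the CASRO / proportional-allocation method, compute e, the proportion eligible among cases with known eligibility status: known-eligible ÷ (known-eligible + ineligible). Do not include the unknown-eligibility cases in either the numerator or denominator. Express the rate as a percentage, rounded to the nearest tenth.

Known eligible = 397 + 121 + 95 + 36 = 649
e = 649 / (649 + 43) = 649 / 692 = 0.9379

93.8%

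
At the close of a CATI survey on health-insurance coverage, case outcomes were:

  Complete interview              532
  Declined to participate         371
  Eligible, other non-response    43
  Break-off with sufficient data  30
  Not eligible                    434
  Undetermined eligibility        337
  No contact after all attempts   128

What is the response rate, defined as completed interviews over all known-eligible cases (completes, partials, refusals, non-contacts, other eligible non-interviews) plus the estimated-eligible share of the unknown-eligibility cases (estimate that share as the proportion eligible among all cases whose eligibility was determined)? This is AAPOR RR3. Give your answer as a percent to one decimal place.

Numerator = 532
Known eligible = 532 + 30 + 371 + 128 + 43 = 1104
e = 1104 / (1104 + 434) = 1104 / 1538 = 0.7178
Eligible share of unknowns = 0.7178 × 337 = 241.90
Base = 1104 + 241.90 = 1345.90
RR3 = 532 / 1345.90 = 0.3953

39.5%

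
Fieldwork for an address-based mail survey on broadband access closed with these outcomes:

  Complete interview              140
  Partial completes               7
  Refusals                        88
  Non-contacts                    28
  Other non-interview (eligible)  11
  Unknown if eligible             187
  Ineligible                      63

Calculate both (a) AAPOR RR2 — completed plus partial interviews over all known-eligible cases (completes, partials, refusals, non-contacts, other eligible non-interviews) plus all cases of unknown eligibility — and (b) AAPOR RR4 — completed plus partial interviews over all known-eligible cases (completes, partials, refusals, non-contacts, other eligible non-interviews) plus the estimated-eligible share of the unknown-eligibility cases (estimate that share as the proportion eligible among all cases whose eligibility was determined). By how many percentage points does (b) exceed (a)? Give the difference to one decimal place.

Num = 140 + 7 = 147
Denominator = 140 + 7 + 88 + 28 + 11 + 187 = 461
RR2 = 147 / 461 = 0.3189
Determined eligible = 140 + 7 + 88 + 28 + 11 = 274
e = 274 / (274 + 63) = 274 / 337 = 0.8131
e × U = 0.8131 × 187 = 152.05
Denominator = 274 + 152.05 = 426.05
RR4 = 147 / 426.05 = 0.3450
Difference = 34.50 − 31.89 = 2.61 percentage points

2.6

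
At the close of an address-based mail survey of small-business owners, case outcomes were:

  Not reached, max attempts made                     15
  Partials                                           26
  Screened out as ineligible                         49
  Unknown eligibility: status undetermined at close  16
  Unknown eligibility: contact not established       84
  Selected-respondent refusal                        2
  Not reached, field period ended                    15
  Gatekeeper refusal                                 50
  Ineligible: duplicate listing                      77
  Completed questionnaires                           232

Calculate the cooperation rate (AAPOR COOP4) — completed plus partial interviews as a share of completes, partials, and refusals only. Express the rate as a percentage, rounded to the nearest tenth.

83.2%

Refusals = 50 + 2 = 52
Never reached = 15 + 15 = 30
Unknown if eligible = 84 + 16 = 100
Out of scope = 49 + 77 = 126
Top → 232 + 26 = 258
Base → 232 + 26 + 52 = 310
COOP4 = 258 / 310 = 0.8323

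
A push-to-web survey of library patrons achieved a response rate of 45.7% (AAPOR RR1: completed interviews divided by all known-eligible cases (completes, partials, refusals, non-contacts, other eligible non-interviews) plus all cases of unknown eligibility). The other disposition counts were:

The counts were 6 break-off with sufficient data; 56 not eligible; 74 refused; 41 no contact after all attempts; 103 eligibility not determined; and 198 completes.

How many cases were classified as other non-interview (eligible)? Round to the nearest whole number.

11

RR1 = 198 / D = 0.457
D = 198 / 0.457 = 433.3
Remaining denominator categories sum to 422
other non-interview (eligible) = 433.3 − 422 ≈ 11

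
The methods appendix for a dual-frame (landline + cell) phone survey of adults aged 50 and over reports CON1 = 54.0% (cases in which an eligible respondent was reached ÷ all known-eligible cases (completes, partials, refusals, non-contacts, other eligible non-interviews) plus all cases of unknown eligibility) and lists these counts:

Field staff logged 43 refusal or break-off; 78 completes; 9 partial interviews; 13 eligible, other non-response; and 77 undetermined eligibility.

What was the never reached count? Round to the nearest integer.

45

Top: 78 + 9 + 43 + 13 = 143
CON1 = 143 / D = 0.540
D = 143 / 0.540 = 264.8
Remaining denominator categories sum to 220
never reached = 264.8 − 220 ≈ 45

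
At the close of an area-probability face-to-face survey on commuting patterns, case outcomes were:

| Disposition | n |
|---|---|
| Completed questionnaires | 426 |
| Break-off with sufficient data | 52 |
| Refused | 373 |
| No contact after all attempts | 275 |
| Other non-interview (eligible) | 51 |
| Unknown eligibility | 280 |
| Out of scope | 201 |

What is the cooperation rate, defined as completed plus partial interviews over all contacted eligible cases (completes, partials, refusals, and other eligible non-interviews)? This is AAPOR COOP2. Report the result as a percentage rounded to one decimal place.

Top → 426 + 52 = 478
Denom → 426 + 52 + 373 + 51 = 902
COOP2 = 478 / 902 = 0.5299

53.0%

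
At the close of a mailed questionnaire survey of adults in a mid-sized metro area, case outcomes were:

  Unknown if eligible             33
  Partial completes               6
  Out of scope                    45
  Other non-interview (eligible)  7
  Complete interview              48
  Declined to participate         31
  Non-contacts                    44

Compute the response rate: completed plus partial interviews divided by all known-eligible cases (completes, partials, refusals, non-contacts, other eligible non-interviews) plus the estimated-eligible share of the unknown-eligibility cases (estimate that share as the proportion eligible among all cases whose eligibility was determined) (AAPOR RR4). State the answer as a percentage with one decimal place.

33.6%

Numerator = 48 + 6 = 54
Determined eligible = 48 + 6 + 31 + 44 + 7 = 136
e = 136 / (136 + 45) = 136 / 181 = 0.7514
e × U = 0.7514 × 33 = 24.80
Denom = 136 + 24.80 = 160.80
RR4 = 54 / 160.80 = 0.3358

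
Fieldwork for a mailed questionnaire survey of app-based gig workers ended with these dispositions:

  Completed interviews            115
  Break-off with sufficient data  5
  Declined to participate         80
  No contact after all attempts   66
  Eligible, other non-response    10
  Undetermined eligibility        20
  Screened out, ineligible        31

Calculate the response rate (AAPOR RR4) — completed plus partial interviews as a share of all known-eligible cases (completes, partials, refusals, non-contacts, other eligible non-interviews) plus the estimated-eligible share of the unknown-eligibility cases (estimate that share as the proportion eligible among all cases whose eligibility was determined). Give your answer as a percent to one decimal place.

Numerator = 115 + 5 = 120
Known eligible = 115 + 5 + 80 + 66 + 10 = 276
e = 276 / (276 + 31) = 276 / 307 = 0.8990
e × U = 0.8990 × 20 = 17.98
Base = 276 + 17.98 = 293.98
RR4 = 120 / 293.98 = 0.4082

40.8%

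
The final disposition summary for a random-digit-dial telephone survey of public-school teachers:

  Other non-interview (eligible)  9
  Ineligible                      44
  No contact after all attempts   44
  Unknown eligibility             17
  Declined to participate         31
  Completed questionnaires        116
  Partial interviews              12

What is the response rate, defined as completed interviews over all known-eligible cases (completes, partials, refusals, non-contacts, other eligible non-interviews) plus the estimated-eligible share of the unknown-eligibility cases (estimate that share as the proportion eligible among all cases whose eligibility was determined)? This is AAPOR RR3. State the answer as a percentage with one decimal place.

Top → 116
Eligible (known) → 116 + 12 + 31 + 44 + 9 = 212
e = 212 / (212 + 44) = 212 / 256 = 0.8281
Eligible share of unknowns → 0.8281 × 17 = 14.08
Base → 212 + 14.08 = 226.08
RR3 = 116 / 226.08 = 0.5131

51.3%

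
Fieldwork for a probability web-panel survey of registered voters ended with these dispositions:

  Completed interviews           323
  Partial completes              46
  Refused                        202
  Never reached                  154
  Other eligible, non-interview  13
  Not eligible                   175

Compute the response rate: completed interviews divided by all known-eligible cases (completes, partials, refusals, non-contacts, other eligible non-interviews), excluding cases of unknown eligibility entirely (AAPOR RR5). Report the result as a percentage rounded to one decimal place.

Numerator = 323
Denominator = 323 + 46 + 202 + 154 + 13 = 738
RR5 = 323 / 738 = 0.4377

43.8%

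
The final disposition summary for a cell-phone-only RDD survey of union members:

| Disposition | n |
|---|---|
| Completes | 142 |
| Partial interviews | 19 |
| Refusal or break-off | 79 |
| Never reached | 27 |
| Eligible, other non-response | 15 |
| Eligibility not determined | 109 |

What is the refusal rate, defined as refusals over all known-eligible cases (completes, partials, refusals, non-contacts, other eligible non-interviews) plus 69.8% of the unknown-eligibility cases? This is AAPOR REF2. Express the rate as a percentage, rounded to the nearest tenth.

Num: 79
Known eligible: 142 + 19 + 79 + 27 + 15 = 282
e × U: 0.6980 × 109 = 76.08
Base: 282 + 76.08 = 358.08
REF2 = 79 / 358.08 = 0.2206

22.1%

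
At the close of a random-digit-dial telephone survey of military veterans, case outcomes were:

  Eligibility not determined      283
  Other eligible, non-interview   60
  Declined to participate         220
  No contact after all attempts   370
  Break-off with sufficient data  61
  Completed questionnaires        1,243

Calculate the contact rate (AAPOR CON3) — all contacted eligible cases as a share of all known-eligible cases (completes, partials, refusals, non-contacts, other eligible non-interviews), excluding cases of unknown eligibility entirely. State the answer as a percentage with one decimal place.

81.1%

Top → 1243 + 61 + 220 + 60 = 1584
Denominator → 1243 + 61 + 220 + 370 + 60 = 1954
CON3 = 1584 / 1954 = 0.8106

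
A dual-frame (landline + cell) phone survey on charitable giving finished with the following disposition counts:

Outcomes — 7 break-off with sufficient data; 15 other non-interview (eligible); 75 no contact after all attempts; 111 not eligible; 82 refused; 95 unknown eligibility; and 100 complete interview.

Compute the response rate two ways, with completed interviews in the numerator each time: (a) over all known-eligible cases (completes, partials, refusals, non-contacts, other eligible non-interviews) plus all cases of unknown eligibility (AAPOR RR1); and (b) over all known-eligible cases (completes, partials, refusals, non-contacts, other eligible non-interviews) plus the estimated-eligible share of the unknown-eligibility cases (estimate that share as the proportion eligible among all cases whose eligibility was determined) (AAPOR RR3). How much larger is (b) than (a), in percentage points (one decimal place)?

2.1

Numerator: 100
Base: 100 + 7 + 82 + 75 + 15 + 95 = 374
RR1 = 100 / 374 = 0.2674
Known eligible: 100 + 7 + 82 + 75 + 15 = 279
e = 279 / (279 + 111) = 279 / 390 = 0.7154
Estimated eligible among unknowns: 0.7154 × 95 = 67.96
Base: 279 + 67.96 = 346.96
RR3 = 100 / 346.96 = 0.2882
Difference = 28.82 − 26.74 = 2.08 percentage points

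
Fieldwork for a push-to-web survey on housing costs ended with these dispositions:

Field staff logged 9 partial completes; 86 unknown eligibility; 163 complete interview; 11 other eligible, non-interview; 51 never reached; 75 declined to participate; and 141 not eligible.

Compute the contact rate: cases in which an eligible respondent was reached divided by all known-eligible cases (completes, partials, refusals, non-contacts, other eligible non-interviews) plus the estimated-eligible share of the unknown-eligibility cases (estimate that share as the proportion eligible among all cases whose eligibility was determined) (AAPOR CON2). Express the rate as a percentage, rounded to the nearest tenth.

70.1%

Num: 163 + 9 + 75 + 11 = 258
Known eligible: 163 + 9 + 75 + 51 + 11 = 309
e = 309 / (309 + 141) = 309 / 450 = 0.6867
e × U: 0.6867 × 86 = 59.06
Base: 309 + 59.06 = 368.06
CON2 = 258 / 368.06 = 0.7010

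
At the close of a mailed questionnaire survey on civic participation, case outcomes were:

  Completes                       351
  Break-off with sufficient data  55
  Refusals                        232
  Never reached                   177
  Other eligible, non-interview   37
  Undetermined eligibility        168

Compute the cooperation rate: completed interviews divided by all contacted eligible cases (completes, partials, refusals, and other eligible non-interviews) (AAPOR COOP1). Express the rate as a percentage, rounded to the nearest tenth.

Numerator = 351
Denominator = 351 + 55 + 232 + 37 = 675
COOP1 = 351 / 675 = 0.5200

52.0%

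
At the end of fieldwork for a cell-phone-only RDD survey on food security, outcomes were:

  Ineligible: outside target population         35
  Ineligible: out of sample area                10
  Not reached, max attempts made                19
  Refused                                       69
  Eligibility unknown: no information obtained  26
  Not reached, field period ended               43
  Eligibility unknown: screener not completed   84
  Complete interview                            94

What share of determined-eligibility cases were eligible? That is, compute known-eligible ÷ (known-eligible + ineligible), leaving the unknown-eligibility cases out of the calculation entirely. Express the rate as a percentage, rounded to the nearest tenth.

83.3%

No contact after all attempts = 43 + 19 = 62
Eligibility not determined = 84 + 26 = 110
Out of scope = 35 + 10 = 45
Eligible (known) → 94 + 69 + 62 = 225
e = 225 / (225 + 45) = 225 / 270 = 0.8333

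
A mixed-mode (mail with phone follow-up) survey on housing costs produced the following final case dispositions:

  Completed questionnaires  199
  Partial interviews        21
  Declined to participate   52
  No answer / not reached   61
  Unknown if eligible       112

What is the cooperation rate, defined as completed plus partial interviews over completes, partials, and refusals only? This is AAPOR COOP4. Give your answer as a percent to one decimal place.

Top = 199 + 21 = 220
Base = 199 + 21 + 52 = 272
COOP4 = 220 / 272 = 0.8088

80.9%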